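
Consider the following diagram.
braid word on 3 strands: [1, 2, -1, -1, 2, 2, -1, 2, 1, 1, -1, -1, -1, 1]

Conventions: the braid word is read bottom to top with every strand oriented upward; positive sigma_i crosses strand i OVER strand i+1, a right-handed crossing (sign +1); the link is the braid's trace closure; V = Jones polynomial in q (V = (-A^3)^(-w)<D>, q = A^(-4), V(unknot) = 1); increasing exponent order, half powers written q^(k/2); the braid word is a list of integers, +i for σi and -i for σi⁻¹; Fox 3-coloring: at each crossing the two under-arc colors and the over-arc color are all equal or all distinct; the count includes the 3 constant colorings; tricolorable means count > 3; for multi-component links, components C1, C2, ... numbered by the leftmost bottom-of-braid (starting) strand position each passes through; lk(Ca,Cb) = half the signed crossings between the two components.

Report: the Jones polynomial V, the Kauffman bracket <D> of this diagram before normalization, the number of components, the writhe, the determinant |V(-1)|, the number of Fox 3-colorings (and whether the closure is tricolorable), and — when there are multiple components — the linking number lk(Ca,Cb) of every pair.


V(q) = q + q^3 - q^4
bracket: -A^-10 + A^-6 + A^2, w = +2
1 component, writhe +2, over 14 crossings
det 3, colorings 9 of 3^14 — tricolorable
observation: det 3 = |V(-1)|; divisible by 3, so tricolorable


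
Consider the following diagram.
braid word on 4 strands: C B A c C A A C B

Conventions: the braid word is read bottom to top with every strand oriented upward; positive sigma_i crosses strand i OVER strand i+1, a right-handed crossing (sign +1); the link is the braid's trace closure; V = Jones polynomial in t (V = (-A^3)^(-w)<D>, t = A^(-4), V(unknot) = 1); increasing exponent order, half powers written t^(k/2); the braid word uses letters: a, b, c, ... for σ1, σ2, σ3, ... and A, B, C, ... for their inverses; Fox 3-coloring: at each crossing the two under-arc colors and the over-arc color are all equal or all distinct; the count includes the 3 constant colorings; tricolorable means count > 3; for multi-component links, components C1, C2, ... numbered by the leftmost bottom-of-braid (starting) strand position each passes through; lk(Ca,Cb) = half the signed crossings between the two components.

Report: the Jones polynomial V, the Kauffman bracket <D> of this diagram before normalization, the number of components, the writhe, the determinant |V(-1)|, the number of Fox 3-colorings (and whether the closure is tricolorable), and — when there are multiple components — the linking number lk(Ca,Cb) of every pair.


V(t) = t^-8 - 2t^-7 + t^-6 - 2t^-5 + 2t^-4 + t^-2
bracket: -A^-13 - 2A^-5 + 2A^-1 - A^3 + 2A^7 - A^11, w = -7
1 component, writhe -7, over 9 crossings
det 9, colorings 27 of 3^9 — tricolorable
observation: the span of V is 6, forcing >= 6 crossings in any diagram


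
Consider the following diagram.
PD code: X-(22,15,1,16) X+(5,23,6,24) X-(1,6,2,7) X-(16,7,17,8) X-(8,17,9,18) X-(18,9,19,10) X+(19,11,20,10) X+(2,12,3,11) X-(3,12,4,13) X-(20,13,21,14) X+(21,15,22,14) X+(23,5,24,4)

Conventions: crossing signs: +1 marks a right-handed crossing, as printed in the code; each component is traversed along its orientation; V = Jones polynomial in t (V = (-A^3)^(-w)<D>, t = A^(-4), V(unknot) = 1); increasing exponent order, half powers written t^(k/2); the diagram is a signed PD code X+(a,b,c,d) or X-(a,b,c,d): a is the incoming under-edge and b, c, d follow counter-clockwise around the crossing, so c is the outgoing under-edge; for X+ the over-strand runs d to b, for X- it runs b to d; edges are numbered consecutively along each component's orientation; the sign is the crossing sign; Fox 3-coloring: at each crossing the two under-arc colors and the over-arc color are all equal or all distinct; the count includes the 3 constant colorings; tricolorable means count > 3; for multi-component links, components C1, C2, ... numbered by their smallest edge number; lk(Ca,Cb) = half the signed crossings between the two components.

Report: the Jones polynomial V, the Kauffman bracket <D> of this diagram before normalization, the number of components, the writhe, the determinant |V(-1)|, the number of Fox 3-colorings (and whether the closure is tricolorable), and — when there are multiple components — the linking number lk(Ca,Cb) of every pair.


V(t) = t^(-7/2) - t^(-5/2) + t^(-3/2) - 2t^(-1/2) - t^(3/2)
bracket: -A^-12 - 2A^-4 + 1 - A^4 + A^8, w = -2
2 components, writhe -2, over 12 crossings
lk(C1,C2) = +1
det 6, colorings 9 of 3^12 — tricolorable
observation: span 5 respects span(V) <= c + mu - 1 = 13 for this 2-component diagram


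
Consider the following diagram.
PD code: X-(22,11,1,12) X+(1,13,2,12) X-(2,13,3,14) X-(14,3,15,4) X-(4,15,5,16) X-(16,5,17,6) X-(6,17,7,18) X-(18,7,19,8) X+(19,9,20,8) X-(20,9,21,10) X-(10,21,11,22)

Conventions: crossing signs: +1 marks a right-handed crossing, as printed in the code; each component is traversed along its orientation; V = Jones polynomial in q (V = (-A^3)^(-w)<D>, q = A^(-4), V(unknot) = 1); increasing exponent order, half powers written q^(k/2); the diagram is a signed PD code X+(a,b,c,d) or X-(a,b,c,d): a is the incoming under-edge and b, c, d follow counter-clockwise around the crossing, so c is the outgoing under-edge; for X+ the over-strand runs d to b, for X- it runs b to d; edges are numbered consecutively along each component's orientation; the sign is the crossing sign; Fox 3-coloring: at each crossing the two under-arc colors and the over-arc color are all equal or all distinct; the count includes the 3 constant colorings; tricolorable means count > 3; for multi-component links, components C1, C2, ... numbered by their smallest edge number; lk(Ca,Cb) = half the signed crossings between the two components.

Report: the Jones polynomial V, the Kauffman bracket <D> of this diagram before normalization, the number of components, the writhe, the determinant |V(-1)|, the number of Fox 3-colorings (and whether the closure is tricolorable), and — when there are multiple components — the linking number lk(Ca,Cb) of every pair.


V = -q^-10 + q^-9 - q^-8 + q^-7 - q^-6 + q^-5 + q^-3
<D> = -A^-9 - A^-1 + A^3 - A^7 + A^11 - A^15 + A^19 (w = -7)
1 component over 11 crossings, w = -7
3 Fox colorings among 3^11, |V(-1)| = 7: not tricolorable
why: w = -7 (over 11 crossings) is diagram-only; (-A^3)^(7) removes it from V


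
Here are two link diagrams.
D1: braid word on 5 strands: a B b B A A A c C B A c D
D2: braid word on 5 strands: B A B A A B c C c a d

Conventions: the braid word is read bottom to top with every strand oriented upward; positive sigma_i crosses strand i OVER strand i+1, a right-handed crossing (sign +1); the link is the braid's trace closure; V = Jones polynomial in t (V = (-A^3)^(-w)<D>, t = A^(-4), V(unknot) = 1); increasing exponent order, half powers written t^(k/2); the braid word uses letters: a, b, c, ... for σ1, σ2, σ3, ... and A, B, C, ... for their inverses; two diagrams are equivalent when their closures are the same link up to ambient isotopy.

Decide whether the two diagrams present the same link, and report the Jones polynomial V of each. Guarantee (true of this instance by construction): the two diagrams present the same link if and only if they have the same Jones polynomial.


same link: yes
V(D1) = t^(-13/2) - t^(-11/2) + t^(-9/2) - 2t^(-7/2) - t^(-3/2)  [13 crossings, <D> = A^-9 + 2A^-1 - A^3 + A^7 - A^11, w = -5]
D2 (bracket A^-3 + 2A^5 - A^9 + A^13 - A^17; 11 crossings at w = -3): V = t^(-13/2) - t^(-11/2) + t^(-9/2) - 2t^(-7/2) - t^(-3/2)
note: one V(t) for all 2 diagrams — one class (guaranteed)


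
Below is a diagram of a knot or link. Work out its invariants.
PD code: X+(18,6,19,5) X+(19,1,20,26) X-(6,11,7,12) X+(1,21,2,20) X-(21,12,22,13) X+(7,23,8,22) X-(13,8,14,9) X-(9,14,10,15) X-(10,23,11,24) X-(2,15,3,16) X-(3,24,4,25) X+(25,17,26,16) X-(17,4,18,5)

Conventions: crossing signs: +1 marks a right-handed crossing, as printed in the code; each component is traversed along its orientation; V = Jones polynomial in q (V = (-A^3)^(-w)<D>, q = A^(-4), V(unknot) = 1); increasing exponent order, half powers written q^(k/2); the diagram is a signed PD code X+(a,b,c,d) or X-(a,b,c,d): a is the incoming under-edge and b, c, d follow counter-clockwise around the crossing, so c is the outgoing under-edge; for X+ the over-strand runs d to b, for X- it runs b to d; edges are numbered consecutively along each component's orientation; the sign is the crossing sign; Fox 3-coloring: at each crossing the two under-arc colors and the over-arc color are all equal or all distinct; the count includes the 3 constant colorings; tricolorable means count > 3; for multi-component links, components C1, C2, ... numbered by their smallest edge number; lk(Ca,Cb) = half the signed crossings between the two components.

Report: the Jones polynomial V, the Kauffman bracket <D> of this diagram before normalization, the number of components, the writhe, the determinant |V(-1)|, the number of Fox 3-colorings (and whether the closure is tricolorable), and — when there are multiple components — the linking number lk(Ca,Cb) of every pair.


V = -q^-5 + q^-4 - q^-3 + 2q^-2 - q^-1 + 2 - q
<D> = A^-13 - 2A^-9 + A^-5 - 2A^-1 + A^3 - A^7 + A^11 (w = -3)
1 component over 13 crossings, w = -3
9 Fox colorings among 3^13, |V(-1)| = 9: tricolorable
why: w = -3 (over 13 crossings) is diagram-only; (-A^3)^(3) removes it from V


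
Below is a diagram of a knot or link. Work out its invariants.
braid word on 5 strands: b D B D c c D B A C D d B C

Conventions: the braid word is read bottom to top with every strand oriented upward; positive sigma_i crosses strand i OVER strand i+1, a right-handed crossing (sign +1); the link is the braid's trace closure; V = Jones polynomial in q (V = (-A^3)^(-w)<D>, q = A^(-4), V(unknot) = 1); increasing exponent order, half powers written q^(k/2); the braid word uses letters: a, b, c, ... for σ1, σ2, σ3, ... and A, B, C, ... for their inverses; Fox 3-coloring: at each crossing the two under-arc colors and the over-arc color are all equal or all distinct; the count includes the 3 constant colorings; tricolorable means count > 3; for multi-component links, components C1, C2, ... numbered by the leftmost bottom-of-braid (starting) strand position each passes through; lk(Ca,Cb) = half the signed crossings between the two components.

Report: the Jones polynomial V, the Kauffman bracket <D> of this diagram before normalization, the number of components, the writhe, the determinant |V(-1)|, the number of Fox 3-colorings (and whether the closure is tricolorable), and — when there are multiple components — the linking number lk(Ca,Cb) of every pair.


Jones polynomial: V(q) = q^-7 - 2q^-6 + 2q^-5 - 3q^-4 + 3q^-3 - 2q^-2 + 2q^-1
<D> = 2A^-14 - 2A^-10 + 3A^-6 - 3A^-2 + 2A^2 - 2A^6 + A^10; writhe -6
components 1, writhe -6 (14 crossings)
3-colorings: 9 of 3^14, det 15 — tricolorable
note: w = -6 shifts under R1 moves; the (-A^3)^(6) factor cancels that in V


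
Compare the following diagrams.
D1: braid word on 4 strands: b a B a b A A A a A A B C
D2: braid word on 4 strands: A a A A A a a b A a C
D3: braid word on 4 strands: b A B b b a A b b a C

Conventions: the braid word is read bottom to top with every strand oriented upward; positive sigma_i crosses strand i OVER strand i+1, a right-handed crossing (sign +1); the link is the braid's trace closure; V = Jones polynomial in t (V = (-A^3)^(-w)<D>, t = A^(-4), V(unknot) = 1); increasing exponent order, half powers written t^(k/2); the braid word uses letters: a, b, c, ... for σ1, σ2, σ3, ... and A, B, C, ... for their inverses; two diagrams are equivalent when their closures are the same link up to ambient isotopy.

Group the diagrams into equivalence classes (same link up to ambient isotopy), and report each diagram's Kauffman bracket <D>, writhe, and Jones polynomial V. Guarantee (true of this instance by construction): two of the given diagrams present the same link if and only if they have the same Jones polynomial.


classes: {D1} | {D2} | {D3}
V(D1) = -t^-4 + t^-3 + t^-1  [13 crossings, <D> = -A^-5 - A^3 + A^7, w = -3]
D2 (bracket -A^-3; 11 crossings at w = -1): V = 1
D3 (bracket A^-7 - A^-3 - A^5; 11 crossings at w = +3): V = t + t^3 - t^4
note: V(t) takes 3 values over 3 diagrams, fixing the grouping


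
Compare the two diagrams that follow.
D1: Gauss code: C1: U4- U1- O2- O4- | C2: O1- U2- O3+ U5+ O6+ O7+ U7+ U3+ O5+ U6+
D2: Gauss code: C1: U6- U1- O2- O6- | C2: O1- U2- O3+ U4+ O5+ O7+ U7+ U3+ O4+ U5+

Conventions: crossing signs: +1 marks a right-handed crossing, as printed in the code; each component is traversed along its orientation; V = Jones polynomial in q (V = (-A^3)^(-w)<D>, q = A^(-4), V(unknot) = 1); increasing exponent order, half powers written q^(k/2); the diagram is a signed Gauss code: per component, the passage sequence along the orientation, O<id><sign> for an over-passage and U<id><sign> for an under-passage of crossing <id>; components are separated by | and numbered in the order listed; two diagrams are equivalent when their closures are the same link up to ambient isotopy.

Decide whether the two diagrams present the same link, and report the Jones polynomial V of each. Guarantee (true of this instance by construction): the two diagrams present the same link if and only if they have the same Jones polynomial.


equivalent: yes
D1 (bracket -A^-11 + A^-7 - A^-3 + 2A + A^9; 7 crossings at w = +1): V = -q^(-3/2) - 2q^(1/2) + q^(3/2) - q^(5/2) + q^(7/2)
V(D2) = -q^(-3/2) - 2q^(1/2) + q^(3/2) - q^(5/2) + q^(7/2)  (w +1, c 7, <D> = -A^-11 + A^-7 - A^-3 + 2A + A^9)
key observation: one V(q) for all 2 diagrams — one class (guaranteed)


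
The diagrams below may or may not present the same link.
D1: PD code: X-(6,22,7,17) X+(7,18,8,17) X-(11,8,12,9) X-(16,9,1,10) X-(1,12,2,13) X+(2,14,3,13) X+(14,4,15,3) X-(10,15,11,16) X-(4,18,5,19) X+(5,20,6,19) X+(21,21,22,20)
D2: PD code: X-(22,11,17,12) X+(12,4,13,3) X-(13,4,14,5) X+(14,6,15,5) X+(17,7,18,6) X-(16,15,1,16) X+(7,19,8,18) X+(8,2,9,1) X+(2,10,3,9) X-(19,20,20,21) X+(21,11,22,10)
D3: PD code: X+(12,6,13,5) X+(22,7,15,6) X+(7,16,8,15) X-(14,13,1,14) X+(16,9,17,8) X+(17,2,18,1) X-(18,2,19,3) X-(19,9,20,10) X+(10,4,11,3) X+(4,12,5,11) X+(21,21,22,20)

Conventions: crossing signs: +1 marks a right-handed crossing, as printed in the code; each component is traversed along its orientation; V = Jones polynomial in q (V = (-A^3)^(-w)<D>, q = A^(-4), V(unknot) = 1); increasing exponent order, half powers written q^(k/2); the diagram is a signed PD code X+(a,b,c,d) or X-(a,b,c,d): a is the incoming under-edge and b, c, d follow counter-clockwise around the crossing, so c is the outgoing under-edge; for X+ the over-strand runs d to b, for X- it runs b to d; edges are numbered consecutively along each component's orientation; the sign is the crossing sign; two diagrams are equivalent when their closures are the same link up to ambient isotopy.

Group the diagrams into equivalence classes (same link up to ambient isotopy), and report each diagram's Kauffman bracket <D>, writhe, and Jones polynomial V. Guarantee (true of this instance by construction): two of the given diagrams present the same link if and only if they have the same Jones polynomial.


grouping into links: {D1} | {D2, D3}
V(D1) = -q^(-1/2) - q^(1/2)  (w -1, c 11, <D> = A^-5 + A^-1)
V(D2) = -q^(3/2) - 2q^(7/2) + q^(9/2) - q^(11/2) + q^(13/2)  (w +3, c 11, <D> = -A^-17 + A^-13 - A^-9 + 2A^-5 + A^3)
V(D3) = -q^(3/2) - 2q^(7/2) + q^(9/2) - q^(11/2) + q^(13/2)  (w +5, c 11, <D> = -A^-11 + A^-7 - A^-3 + 2A + A^9)
key observation: 2 values of V(q) split the 3 diagrams


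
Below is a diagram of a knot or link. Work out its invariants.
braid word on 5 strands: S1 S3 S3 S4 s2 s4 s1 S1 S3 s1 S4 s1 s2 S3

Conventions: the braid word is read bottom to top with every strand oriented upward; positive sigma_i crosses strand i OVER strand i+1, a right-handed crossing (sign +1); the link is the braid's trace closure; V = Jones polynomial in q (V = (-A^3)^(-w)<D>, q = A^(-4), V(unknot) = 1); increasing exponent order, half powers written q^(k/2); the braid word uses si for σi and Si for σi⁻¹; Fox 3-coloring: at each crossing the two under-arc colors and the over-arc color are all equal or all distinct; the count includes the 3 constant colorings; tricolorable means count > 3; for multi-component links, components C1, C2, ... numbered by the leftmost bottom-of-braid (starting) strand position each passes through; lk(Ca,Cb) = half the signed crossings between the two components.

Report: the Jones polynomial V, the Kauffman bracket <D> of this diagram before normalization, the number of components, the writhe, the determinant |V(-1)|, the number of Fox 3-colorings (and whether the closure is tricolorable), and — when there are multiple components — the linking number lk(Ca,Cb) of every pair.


Jones polynomial: V(q) = q^-5 - 2q^-4 + 3q^-3 - 3q^-2 + 3q^-1 - 3 + 2q - q^2 + q^3
<D> = A^-18 - A^-14 + 2A^-10 - 3A^-6 + 3A^-2 - 3A^2 + 3A^6 - 2A^10 + A^14; writhe -2
components 1, writhe -2 (14 crossings)
3-colorings: 3 of 3^14, det 19 — not tricolorable
note: w = -2 (over 14 crossings) is diagram-only; (-A^3)^(2) removes it from V


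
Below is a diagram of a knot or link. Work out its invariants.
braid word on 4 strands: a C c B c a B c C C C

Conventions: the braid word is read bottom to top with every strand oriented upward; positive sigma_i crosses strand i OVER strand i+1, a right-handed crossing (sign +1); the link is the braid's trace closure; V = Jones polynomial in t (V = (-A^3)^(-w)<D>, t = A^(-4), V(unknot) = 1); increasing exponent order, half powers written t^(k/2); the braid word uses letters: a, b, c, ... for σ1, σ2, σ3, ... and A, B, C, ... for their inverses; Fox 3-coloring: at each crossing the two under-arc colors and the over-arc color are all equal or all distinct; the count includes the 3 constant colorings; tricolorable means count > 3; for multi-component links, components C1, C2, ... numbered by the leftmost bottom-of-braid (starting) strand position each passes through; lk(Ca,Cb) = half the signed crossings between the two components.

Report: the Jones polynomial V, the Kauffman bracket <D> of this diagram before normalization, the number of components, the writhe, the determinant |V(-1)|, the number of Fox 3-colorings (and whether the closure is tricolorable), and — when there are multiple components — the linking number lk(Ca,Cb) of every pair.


V = t^-4 - t^-3 + t^-2 - 2t^-1 + 2 - t + t^2
<D> = -A^-11 + A^-7 - 2A^-3 + 2A - A^5 + A^9 - A^13 (w = -1)
1 component over 11 crossings, w = -1
9 Fox colorings among 3^11, |V(-1)| = 9: tricolorable
why: the span of V is 6, forcing >= 6 crossings in any diagram


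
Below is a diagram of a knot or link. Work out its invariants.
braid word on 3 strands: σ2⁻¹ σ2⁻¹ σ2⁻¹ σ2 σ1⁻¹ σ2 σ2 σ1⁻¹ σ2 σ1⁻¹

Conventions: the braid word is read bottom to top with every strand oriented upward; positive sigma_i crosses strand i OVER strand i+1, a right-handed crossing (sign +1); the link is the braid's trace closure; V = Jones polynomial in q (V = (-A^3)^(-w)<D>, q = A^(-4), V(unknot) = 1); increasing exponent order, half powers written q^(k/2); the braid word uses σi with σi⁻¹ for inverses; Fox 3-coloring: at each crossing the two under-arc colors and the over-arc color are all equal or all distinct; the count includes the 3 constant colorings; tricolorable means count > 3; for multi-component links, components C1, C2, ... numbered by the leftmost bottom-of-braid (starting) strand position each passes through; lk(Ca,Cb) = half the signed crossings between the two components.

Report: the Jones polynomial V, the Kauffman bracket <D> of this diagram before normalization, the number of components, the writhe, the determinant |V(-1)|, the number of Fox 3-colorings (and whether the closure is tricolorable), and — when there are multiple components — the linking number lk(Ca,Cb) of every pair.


V(q) = -q^-5 + q^-4 - q^-3 + 2q^-2 - q^-1 + 2 - q
bracket: -A^-10 + 2A^-6 - A^-2 + 2A^2 - A^6 + A^10 - A^14, w = -2
1 component, writhe -2, over 10 crossings
det 9, colorings 9 of 3^10 — tricolorable
observation: inverse pairs cancel, leaving σ2⁻¹ σ2⁻¹ σ1⁻¹ σ2 σ2 σ1⁻¹ σ2 σ1⁻¹


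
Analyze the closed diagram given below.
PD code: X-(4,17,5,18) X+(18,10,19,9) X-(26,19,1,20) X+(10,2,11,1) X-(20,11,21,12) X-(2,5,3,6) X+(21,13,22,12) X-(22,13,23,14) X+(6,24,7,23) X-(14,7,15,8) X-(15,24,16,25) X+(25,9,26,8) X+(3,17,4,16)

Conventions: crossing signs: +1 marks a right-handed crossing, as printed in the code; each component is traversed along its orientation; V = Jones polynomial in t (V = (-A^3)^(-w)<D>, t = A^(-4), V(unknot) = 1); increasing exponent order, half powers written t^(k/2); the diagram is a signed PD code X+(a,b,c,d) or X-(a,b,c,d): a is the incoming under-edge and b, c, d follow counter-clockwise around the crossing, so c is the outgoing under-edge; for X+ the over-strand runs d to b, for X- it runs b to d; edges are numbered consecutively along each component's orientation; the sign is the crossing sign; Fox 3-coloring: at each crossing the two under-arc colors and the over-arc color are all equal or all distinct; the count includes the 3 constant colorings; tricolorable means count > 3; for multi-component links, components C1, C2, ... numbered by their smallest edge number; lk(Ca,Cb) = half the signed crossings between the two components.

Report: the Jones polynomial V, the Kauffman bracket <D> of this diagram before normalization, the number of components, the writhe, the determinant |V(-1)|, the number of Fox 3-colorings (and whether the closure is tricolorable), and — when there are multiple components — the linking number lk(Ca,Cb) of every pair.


Jones polynomial: V(t) = -t^-3 + 2t^-2 - 2t^-1 + 3 - 2t + 2t^2 - t^3
<D> = A^-15 - 2A^-11 + 2A^-7 - 3A^-3 + 2A - 2A^5 + A^9; writhe -1
components 1, writhe -1 (13 crossings)
3-colorings: 3 of 3^13, det 13 — not tricolorable
note: palindromic: swapping t for 1/t fixes V


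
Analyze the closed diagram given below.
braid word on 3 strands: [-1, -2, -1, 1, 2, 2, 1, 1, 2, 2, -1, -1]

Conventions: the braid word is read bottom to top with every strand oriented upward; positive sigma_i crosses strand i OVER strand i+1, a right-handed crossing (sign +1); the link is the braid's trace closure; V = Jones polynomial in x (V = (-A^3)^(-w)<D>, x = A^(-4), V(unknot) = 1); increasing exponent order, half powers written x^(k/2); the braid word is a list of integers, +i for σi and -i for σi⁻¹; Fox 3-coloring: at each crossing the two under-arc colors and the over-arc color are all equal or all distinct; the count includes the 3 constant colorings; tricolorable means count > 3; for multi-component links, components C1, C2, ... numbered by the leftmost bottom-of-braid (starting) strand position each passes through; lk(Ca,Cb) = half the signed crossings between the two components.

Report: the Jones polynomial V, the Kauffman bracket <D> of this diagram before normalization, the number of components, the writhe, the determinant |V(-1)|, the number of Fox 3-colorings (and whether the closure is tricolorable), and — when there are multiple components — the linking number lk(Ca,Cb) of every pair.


V(x) = -x^-1 + 2 - x + 2x^2 - x^3 + x^4 - x^5
bracket: -A^-14 + A^-10 - A^-6 + 2A^-2 - A^2 + 2A^6 - A^10, w = +2
1 component, writhe +2, over 12 crossings
det 9, colorings 9 of 3^12 — tricolorable
observation: w = +2 (over 12 crossings) is diagram-only; (-A^3)^(-2) removes it from V


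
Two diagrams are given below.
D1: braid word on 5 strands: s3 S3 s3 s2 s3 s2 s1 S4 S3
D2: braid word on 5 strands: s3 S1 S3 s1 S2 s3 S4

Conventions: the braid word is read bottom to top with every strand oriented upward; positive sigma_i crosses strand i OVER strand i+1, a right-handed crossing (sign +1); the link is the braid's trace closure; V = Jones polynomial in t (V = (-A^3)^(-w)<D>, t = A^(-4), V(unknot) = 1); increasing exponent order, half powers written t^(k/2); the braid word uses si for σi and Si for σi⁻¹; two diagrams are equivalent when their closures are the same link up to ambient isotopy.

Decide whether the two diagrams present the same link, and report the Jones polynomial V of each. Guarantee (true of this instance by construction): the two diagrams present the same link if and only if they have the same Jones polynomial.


same link: no
V(D1) = -t^(1/2) - t^(5/2)  [9 crossings, <D> = A^-1 + A^7, w = +3]
V(D2) = -t^(-1/2) - t^(1/2)  (w -1, c 7, <D> = A^-5 + A^-1)
note: comparing 2 Jones polynomials yields 2 groups


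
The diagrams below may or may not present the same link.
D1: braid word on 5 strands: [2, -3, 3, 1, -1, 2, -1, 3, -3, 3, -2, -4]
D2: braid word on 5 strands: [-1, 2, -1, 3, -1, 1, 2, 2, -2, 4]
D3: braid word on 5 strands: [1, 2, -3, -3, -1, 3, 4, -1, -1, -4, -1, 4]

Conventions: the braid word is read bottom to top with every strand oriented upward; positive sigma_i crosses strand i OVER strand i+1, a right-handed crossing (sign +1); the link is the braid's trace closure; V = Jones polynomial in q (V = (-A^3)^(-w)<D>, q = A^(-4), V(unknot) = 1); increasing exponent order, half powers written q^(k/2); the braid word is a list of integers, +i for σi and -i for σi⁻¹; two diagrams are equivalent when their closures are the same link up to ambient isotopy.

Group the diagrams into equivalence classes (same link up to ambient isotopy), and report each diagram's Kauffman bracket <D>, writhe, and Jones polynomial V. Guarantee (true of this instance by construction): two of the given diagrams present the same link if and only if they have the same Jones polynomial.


grouping into links: {D1} | {D2} | {D3}
V(D1) = 1  (w 0, c 12, <D> = 1)
V(D2) = q^-2 - q^-1 + 1 - q + q^2  [10 crossings, <D> = A^-2 - A^2 + A^6 - A^10 + A^14, w = +2]
D3 (bracket A^-2 + A^6 - A^10; 12 crossings at w = -2): V = -q^-4 + q^-3 + q^-1
why: 3 classes among 3 diagrams; unequal V(q) rules out equality


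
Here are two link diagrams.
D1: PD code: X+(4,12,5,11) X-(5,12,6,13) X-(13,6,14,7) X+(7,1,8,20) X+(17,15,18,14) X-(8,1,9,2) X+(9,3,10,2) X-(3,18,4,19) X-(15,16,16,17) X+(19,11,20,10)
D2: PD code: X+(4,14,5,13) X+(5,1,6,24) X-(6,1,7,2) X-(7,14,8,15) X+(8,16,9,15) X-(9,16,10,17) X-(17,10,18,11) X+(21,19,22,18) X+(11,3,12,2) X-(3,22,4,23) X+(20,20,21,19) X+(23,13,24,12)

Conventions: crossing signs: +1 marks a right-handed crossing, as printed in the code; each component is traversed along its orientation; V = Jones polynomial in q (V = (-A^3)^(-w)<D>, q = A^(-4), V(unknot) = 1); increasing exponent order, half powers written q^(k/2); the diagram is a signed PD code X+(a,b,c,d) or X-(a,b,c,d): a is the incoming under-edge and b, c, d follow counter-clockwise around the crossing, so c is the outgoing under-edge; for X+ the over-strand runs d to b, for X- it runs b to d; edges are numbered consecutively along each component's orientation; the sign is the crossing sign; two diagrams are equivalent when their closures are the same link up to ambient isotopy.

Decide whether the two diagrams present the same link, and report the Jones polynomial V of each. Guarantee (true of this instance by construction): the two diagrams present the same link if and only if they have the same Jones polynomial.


same link: yes
V(D1) = q^-2 - q^-1 + 1 - q + q^2  [10 crossings, <D> = A^-8 - A^-4 + 1 - A^4 + A^8, w = 0]
D2 (bracket A^-2 - A^2 + A^6 - A^10 + A^14; 12 crossings at w = +2): V = q^-2 - q^-1 + 1 - q + q^2
note: Reidemeister moves carry D1 (10 crossings) to D2 (12)


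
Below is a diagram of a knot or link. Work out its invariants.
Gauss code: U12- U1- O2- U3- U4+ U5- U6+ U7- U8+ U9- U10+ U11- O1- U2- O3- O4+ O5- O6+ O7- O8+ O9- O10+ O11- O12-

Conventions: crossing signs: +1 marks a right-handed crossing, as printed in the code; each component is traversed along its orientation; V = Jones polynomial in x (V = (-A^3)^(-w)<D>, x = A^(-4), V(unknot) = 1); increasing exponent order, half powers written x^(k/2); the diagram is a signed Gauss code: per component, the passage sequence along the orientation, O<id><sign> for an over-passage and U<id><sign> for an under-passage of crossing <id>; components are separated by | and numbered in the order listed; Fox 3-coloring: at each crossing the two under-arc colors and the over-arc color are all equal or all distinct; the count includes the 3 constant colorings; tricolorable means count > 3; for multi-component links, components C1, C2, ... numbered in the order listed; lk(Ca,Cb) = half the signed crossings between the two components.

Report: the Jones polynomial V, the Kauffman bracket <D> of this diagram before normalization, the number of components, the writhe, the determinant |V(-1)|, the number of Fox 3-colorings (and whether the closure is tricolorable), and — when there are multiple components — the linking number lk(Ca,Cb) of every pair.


V(x) = -x^-4 + x^-3 + x^-1
bracket: A^-8 + 1 - A^4, w = -4
1 component, writhe -4, over 12 crossings
det 3, colorings 9 of 3^12 — tricolorable
observation: the span of V is 3, forcing >= 3 crossings in any diagram


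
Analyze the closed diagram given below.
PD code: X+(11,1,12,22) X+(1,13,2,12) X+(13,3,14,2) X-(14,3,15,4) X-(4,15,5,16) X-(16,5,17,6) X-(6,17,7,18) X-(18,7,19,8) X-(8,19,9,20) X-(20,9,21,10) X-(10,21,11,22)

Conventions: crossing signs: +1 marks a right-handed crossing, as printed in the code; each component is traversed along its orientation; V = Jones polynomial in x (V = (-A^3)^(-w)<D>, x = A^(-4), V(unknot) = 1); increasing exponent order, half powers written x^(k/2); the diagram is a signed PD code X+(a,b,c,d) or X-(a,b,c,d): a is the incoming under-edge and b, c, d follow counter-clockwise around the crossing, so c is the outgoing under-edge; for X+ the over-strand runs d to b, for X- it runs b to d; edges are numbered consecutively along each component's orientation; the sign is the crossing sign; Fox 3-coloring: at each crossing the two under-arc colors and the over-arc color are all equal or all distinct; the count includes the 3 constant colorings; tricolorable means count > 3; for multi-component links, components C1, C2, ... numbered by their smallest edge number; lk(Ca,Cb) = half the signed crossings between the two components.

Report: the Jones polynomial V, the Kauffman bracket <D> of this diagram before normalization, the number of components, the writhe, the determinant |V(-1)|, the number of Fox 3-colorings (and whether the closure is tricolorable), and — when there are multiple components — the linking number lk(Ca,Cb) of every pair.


V = -x^-7 + x^-6 - x^-5 + x^-4 + x^-2
<D> = -A^-7 - A + A^5 - A^9 + A^13 (w = -5)
1 component over 11 crossings, w = -5
3 Fox colorings among 3^11, |V(-1)| = 5: not tricolorable
why: V spans 5 powers of x: at least 5 crossings in any diagram


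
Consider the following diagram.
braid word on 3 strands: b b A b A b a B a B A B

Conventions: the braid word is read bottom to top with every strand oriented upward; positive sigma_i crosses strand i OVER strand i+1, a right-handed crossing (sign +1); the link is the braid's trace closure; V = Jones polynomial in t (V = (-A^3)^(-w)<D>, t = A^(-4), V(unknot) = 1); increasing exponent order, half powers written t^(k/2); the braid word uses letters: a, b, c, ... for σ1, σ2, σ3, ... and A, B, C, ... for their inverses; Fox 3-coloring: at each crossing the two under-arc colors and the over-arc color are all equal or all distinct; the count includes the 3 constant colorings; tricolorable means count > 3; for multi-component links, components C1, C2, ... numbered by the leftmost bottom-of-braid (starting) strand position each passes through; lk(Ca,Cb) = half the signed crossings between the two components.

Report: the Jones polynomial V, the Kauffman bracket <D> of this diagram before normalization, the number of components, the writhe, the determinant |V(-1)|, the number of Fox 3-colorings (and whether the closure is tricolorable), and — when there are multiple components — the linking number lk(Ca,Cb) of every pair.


Jones polynomial: V(t) = t^-4 - 2t^-3 + 3t^-2 - 4t^-1 + 5 - 4t + 3t^2 - 2t^3 + t^4
<D> = A^-16 - 2A^-12 + 3A^-8 - 4A^-4 + 5 - 4A^4 + 3A^8 - 2A^12 + A^16; writhe 0
components 1, writhe 0 (12 crossings)
3-colorings: 3 of 3^12, det 25 — not tricolorable
note: V is palindromic (span 8, det 25): t -> 1/t fixes it; necessary, not sufficient, for amphichirality


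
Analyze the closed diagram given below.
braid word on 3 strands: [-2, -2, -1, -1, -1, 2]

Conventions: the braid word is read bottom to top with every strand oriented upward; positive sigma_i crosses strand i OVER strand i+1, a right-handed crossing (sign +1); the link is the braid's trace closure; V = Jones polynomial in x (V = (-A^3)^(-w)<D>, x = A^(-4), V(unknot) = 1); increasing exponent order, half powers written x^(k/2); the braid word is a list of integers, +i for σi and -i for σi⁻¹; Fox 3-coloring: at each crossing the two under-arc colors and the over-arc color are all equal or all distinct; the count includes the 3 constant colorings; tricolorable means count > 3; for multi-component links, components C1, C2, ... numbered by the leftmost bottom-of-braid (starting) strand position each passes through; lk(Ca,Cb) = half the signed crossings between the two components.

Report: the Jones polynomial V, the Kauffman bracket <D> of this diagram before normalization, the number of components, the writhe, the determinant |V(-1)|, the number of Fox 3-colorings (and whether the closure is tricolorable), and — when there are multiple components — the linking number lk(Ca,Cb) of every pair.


V(x) = -x^-4 + x^-3 + x^-1
bracket: A^-8 + 1 - A^4, w = -4
1 component, writhe -4, over 6 crossings
det 3, colorings 9 of 3^6 — tricolorable
observation: V spans 3 powers of x: at least 3 crossings in any diagram


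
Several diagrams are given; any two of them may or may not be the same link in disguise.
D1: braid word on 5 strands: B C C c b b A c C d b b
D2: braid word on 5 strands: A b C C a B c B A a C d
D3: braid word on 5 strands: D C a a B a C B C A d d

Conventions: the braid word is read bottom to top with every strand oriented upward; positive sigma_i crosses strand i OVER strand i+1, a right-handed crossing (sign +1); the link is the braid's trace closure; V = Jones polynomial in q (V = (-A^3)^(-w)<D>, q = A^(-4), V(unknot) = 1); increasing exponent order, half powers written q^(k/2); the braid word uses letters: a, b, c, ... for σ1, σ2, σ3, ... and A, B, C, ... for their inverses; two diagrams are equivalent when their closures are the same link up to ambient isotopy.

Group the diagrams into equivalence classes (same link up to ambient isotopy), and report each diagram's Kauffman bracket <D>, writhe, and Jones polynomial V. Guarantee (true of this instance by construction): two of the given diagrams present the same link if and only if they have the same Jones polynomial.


equivalence classes: {D1} | {D2} | {D3}
D1 (bracket -A^-10 + A^-6 + A^2; 12 crossings at w = +2): V = q + q^3 - q^4
V(D2) = -q^-6 + q^-5 - q^-4 + 2q^-3 - q^-2 + q^-1  (w -2, c 12, <D> = A^-2 - A^2 + 2A^6 - A^10 + A^14 - A^18)
D3 (bracket A^-10 - A^-6 + 2A^-2 - 2A^2 + 2A^6 - 2A^10 + A^14; 12 crossings at w = -2): V = q^-5 - 2q^-4 + 2q^-3 - 2q^-2 + 2q^-1 - 1 + q
key observation: V(q) takes 3 values over 3 diagrams, fixing the grouping


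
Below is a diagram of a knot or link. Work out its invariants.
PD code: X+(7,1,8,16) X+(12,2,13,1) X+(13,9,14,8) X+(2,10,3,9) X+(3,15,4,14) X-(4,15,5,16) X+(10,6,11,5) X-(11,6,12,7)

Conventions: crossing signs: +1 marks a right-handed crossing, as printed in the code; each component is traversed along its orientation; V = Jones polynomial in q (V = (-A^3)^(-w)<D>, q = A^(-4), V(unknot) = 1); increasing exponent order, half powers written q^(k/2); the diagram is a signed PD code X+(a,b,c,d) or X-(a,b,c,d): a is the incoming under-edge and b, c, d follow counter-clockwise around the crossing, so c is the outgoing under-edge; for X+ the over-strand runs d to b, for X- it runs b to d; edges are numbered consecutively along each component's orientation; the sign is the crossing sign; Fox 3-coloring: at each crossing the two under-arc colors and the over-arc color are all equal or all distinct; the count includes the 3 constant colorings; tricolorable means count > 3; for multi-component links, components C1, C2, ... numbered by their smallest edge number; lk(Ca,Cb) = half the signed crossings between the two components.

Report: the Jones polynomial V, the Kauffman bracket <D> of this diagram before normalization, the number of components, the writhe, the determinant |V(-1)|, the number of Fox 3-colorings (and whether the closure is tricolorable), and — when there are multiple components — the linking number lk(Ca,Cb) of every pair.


Jones polynomial: V(q) = q + q^3 - q^4
<D> = -A^-4 + 1 + A^8; writhe +4
components 1, writhe +4 (8 crossings)
3-colorings: 9 of 3^8, det 3 — tricolorable
note: the span of V is 3, forcing >= 3 crossings in any diagram


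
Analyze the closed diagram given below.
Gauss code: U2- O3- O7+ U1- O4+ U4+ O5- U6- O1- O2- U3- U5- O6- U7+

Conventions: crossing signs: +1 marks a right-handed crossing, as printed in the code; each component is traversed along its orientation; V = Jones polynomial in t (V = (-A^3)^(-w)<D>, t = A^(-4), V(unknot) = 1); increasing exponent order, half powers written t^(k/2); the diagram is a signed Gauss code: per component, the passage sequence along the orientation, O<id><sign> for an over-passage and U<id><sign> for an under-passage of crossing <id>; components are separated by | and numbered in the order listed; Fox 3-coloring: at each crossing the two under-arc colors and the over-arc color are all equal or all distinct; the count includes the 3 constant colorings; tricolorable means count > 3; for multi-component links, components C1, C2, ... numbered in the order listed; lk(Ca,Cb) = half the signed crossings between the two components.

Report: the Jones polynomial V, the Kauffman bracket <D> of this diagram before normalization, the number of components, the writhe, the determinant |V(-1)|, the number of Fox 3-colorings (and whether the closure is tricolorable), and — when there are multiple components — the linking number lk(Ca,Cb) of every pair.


V(t) = -t^-6 + t^-5 - t^-4 + 2t^-3 - t^-2 + t^-1
bracket: -A^-5 + A^-1 - 2A^3 + A^7 - A^11 + A^15, w = -3
1 component, writhe -3, over 7 crossings
det 7, colorings 3 of 3^7 — not tricolorable
observation: w = -3 (over 7 crossings) is diagram-only; (-A^3)^(3) removes it from V


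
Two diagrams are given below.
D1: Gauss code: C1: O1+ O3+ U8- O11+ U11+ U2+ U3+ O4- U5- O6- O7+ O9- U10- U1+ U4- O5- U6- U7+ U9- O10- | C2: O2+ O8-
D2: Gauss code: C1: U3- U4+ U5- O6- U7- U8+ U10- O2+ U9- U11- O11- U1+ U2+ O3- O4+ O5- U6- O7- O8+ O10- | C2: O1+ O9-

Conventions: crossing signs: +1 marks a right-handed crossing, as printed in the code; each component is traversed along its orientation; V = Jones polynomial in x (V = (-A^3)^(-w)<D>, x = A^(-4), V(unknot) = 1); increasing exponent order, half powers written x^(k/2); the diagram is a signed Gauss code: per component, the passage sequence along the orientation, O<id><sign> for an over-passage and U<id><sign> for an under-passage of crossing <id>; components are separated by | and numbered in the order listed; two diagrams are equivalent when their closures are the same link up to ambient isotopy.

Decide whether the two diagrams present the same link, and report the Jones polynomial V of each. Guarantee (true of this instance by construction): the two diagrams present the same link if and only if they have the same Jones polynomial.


equivalent: yes
V(D1) = x^(-9/2) - x^(-5/2) - x^(-3/2) - x^(-1/2)  (w -1, c 11, <D> = A^-1 + A^3 + A^7 - A^15)
V(D2) = x^(-9/2) - x^(-5/2) - x^(-3/2) - x^(-1/2)  [11 crossings, <D> = A^-7 + A^-3 + A - A^9, w = -3]
key observation: one V(x) for all 2 diagrams — one class (guaranteed)


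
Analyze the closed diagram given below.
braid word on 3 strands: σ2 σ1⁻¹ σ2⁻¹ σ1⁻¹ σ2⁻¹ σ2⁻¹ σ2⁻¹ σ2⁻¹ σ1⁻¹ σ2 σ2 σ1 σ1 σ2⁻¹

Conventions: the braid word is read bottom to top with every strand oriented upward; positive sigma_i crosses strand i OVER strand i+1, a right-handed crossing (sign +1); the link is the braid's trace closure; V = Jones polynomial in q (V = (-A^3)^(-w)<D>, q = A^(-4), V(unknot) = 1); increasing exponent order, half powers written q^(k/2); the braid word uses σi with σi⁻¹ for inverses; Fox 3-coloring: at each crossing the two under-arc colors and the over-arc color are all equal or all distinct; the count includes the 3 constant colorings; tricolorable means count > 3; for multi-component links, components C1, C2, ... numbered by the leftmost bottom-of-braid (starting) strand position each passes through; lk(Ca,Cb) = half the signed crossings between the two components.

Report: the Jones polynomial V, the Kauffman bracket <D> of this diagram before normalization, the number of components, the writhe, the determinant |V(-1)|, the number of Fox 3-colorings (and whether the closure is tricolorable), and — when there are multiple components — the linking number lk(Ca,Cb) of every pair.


V(q) = -q^-6 + q^-5 - q^-4 + 2q^-3 - q^-2 + q^-1
bracket: A^-8 - A^-4 + 2 - A^4 + A^8 - A^12, w = -4
1 component, writhe -4, over 14 crossings
det 7, colorings 3 of 3^14 — not tricolorable
observation: det 7 = |V(-1)|; not divisible by 3, so not tricolorable
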